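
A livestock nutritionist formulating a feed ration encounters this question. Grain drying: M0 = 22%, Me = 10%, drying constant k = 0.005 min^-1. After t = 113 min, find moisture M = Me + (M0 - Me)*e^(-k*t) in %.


M = Me + (M0 - Me) * e^(-k*t)
  = 10 + (22 - 10) * e^(-0.005*113)
  = 10 + 12 * e^(-0.565)
  = 10 + 12 * 0.56836
  = 10 + 6.8203
  = 16.82%


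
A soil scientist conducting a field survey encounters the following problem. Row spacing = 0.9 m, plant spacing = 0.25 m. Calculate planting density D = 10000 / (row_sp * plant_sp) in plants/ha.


D = 10000 / (row_sp * plant_sp)
  = 10000 / (0.9 * 0.25)
  = 10000 / 0.2250
  = 44444.44 plants/ha


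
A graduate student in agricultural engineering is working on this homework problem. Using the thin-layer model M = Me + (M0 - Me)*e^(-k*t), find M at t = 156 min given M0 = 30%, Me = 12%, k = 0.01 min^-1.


M = Me + (M0 - Me) * e^(-k*t)
  = 12 + (30 - 12) * e^(-0.01*156)
  = 12 + 18 * e^(-1.560)
  = 12 + 18 * 0.21014
  = 12 + 3.7824
  = 15.78%


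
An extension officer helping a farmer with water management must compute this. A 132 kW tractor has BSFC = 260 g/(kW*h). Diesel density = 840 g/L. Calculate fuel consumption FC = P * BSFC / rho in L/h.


FC = P * BSFC / rho_fuel
   = 132 * 260 / 840
   = 34320 / 840
   = 40.86 L/h


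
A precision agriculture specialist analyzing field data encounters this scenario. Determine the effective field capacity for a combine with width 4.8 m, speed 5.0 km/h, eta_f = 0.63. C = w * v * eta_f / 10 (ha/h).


C = w * v * eta_f / 10
  = 4.8 * 5.0 * 0.63 / 10
  = 15.12 / 10
  = 1.51 ha/h


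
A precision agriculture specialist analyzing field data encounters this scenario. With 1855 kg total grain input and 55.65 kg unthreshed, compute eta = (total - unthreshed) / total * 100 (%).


eta = (total - unthreshed) / total * 100
    = (1855 - 55.65) / 1855 * 100
    = 1799.35 / 1855 * 100
    = 97%


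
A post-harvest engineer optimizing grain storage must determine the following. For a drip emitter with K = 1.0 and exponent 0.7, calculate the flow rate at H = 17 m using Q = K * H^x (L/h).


Q = K * H^x
  = 1.0 * 17^0.7
  = 1.0 * 7.2663
  = 7.27 L/h


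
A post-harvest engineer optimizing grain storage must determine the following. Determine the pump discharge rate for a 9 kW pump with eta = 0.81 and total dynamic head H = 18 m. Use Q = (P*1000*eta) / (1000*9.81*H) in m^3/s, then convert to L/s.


Q = (P * 1000 * eta) / (rho * g * H)
  = (9 * 1000 * 0.81) / (1000 * 9.81 * 18)
  = 7290 / 176580
  = 0.04128 m^3/s = 41.28 L/s


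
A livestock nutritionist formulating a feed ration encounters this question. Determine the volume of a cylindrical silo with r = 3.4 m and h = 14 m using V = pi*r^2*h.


V = pi * r^2 * h
  = pi * 3.4^2 * 14
  = pi * 11.56 * 14
  = 508.44 m^3


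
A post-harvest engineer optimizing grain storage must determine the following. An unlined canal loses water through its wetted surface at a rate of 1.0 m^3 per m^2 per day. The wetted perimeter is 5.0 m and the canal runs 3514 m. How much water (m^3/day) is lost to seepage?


S = C * P * L
  = 1.0 * 5.0 * 3514
  = 17570 m^3/day


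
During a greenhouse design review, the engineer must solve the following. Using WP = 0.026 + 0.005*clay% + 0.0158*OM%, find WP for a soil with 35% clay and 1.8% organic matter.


WP = 0.026 + 0.005*35 + 0.0158*1.8
   = 0.026 + 0.1750 + 0.0284
   = 0.2294


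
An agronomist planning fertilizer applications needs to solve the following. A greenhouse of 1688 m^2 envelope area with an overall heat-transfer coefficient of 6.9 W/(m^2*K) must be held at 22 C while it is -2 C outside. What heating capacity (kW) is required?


dT = 22 - (-2) = 24 K
Q = U * A * dT
  = 6.9 * 1688 * 24
  = 279532.80 W = 279.53 kW


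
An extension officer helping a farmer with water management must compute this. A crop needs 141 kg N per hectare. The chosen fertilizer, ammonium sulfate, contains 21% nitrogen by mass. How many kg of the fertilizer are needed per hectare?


Rate = N_required / (N_content / 100)
     = 141 / (21 / 100)
     = 141 / 0.21
     = 671.43 kg/ha


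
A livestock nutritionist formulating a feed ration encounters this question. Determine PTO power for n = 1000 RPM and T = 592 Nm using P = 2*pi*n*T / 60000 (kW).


P = 2*pi*n*T / 60000
  = 2*pi * 1000 * 592 / 60000
  = 3719645.70 / 60000
  = 61.99 kW


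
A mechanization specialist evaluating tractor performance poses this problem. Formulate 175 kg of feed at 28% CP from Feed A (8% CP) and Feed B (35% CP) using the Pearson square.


parts_A = CP_b - target = 35 - 28 = 7
parts_B = target - CP_a = 28 - 8 = 20
total_parts = 7 + 20 = 27
Feed A = 175 * 7 / 27 = 45.37 kg
Feed B = 175 * 20 / 27 = 129.63 kg

45.37 kg


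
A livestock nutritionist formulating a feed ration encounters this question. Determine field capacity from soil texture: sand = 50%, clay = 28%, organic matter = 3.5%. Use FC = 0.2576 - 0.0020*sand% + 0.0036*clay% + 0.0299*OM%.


FC = 0.2576 - 0.0020*50 + 0.0036*28 + 0.0299*3.5
   = 0.2576 - 0.1000 + 0.1008 + 0.1047
   = 0.3631


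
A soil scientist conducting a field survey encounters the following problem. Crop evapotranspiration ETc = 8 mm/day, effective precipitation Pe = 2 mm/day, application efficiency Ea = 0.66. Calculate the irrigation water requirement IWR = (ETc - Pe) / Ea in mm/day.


IWR = (ETc - Pe) / Ea
    = (8 - 2) / 0.66
    = 6 / 0.66
    = 9.09 mm/day


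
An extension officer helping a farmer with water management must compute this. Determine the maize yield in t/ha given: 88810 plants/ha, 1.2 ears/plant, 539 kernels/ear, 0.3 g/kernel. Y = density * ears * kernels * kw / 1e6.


Y = density * ears * kernels * kw
  = 88810 * 1.2 * 539 * 0.3 g/ha
  = 17232692.40 g/ha
  = 17232.69 kg/ha = 17.23 t/ha


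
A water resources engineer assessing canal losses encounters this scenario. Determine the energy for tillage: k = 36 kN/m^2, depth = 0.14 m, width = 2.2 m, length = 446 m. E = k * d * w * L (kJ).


E = k * d * w * L
  = 36 * 0.14 * 2.2 * 446
  = 4945.25 kJ


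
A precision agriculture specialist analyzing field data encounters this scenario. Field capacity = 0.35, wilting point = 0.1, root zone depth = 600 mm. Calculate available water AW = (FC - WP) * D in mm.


AW = (FC - WP) * D
   = (0.35 - 0.1) * 600
   = 0.25 * 600
   = 150 mm


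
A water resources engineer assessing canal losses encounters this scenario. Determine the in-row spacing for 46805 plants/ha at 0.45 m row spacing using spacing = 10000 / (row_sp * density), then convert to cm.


spacing = 10000 / (row_sp * density)
        = 10000 / (0.45 * 46805)
        = 10000 / 21062.25
        = 0.47478 m = 47.48 cm


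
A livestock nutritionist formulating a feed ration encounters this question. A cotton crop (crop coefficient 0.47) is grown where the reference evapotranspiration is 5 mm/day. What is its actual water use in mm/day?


ETc = Kc * ET0
    = 0.47 * 5
    = 2.35 mm/day


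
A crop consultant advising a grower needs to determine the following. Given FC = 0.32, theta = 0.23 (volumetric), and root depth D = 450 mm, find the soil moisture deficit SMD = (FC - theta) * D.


SMD = (FC - theta) * D
    = (0.32 - 0.23) * 450
    = 0.090 * 450
    = 40.50 mm


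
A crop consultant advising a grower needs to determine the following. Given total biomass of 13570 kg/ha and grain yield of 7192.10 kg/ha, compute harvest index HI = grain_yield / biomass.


HI = grain_yield / biomass
   = 7192.10 / 13570
   = 0.53


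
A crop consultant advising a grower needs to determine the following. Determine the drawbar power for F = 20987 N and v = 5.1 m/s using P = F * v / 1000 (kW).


P = F * v / 1000
  = 20987 * 5.1 / 1000
  = 107033.70 / 1000
  = 107.03 kW


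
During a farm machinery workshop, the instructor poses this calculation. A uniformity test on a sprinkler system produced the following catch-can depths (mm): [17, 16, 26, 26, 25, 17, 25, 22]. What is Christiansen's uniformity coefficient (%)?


xbar = 174 / 8 = 21.750
sum|xi - xbar| = 30.500
CU = 100 * (1 - 30.500 / (8 * 21.750))
   = 100 * (1 - 0.1753)
   = 82.47%


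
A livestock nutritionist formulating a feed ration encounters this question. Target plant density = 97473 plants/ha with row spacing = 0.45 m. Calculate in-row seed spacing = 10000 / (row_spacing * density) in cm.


spacing = 10000 / (row_sp * density)
        = 10000 / (0.45 * 97473)
        = 10000 / 43862.85
        = 0.22798 m = 22.80 cm


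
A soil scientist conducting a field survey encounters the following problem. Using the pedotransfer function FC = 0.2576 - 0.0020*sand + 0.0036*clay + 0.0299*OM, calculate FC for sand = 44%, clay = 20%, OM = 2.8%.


FC = 0.2576 - 0.0020*44 + 0.0036*20 + 0.0299*2.8
   = 0.2576 - 0.0880 + 0.0720 + 0.0837
   = 0.3253


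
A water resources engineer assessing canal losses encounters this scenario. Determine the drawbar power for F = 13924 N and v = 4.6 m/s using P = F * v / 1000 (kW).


P = F * v / 1000
  = 13924 * 4.6 / 1000
  = 64050.40 / 1000
  = 64.05 kW


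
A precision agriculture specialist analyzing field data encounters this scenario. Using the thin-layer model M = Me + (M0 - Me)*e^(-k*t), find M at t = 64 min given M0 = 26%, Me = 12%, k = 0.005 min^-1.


M = Me + (M0 - Me) * e^(-k*t)
  = 12 + (26 - 12) * e^(-0.005*64)
  = 12 + 14 * e^(-0.320)
  = 12 + 14 * 0.72615
  = 12 + 10.1661
  = 22.17%


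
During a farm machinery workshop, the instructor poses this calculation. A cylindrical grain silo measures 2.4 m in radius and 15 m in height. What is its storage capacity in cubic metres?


V = pi * r^2 * h
  = pi * 2.4^2 * 15
  = pi * 5.76 * 15
  = 271.43 m^3


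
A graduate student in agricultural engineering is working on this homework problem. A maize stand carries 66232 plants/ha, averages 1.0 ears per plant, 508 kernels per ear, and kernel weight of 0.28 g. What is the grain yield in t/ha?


Y = density * ears * kernels * kw
  = 66232 * 1.0 * 508 * 0.28 g/ha
  = 9420839.68 g/ha
  = 9420.84 kg/ha = 9.42 t/ha


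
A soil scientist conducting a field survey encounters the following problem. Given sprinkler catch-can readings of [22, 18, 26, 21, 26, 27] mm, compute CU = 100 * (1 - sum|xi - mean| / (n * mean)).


xbar = 140 / 6 = 23.333
sum|xi - xbar| = 18
CU = 100 * (1 - 18 / (6 * 23.333))
   = 100 * (1 - 0.1286)
   = 87.14%


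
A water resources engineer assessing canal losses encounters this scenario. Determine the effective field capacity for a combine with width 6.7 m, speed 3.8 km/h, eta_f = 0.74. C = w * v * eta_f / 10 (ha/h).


C = w * v * eta_f / 10
  = 6.7 * 3.8 * 0.74 / 10
  = 18.84 / 10
  = 1.88 ha/h


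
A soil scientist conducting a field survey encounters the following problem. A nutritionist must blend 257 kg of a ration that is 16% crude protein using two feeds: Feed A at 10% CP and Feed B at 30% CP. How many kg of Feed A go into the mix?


parts_A = CP_b - target = 30 - 16 = 14
parts_B = target - CP_a = 16 - 10 = 6
total_parts = 14 + 6 = 20
Feed A = 257 * 14 / 20 = 179.90 kg
Feed B = 257 * 6 / 20 = 77.10 kg

179.90 kg


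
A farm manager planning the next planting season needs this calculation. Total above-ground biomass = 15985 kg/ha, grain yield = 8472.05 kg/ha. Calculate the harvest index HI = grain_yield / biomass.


HI = grain_yield / biomass
   = 8472.05 / 15985
   = 0.53


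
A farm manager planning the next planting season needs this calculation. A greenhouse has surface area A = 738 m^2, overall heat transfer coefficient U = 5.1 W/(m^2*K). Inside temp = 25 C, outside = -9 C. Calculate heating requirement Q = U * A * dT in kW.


dT = 25 - (-9) = 34 K
Q = U * A * dT
  = 5.1 * 738 * 34
  = 127969.20 W = 127.97 kW


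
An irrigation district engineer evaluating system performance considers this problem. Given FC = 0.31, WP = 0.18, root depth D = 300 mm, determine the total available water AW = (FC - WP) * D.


AW = (FC - WP) * D
   = (0.31 - 0.18) * 300
   = 0.13 * 300
   = 39 mm


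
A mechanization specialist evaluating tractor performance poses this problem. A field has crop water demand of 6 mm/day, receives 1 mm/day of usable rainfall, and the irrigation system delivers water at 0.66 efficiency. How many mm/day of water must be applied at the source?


IWR = (ETc - Pe) / Ea
    = (6 - 1) / 0.66
    = 5 / 0.66
    = 7.58 mm/day


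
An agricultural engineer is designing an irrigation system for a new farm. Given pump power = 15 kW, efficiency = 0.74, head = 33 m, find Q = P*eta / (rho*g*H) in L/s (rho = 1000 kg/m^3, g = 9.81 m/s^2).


Q = (P * 1000 * eta) / (rho * g * H)
  = (15 * 1000 * 0.74) / (1000 * 9.81 * 33)
  = 11100 / 323730
  = 0.03429 m^3/s = 34.29 L/s


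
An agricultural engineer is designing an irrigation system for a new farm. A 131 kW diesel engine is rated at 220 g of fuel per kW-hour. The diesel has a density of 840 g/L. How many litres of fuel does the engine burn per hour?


FC = P * BSFC / rho_fuel
   = 131 * 220 / 840
   = 28820 / 840
   = 34.31 L/h


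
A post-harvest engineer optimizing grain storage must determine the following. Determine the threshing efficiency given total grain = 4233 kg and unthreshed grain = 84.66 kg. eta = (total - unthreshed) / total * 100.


eta = (total - unthreshed) / total * 100
    = (4233 - 84.66) / 4233 * 100
    = 4148.34 / 4233 * 100
    = 98%


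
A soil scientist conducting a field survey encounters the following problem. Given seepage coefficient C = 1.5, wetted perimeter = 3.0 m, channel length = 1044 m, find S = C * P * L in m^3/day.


S = C * P * L
  = 1.5 * 3.0 * 1044
  = 4698 m^3/day


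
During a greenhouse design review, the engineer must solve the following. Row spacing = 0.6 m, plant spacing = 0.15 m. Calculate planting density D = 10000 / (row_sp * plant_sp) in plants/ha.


D = 10000 / (row_sp * plant_sp)
  = 10000 / (0.6 * 0.15)
  = 10000 / 0.0900
  = 111111.11 plants/ha


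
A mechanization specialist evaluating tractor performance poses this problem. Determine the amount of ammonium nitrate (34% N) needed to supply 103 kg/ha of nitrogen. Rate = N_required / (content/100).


Rate = N_required / (N_content / 100)
     = 103 / (34 / 100)
     = 103 / 0.34
     = 302.94 kg/ha


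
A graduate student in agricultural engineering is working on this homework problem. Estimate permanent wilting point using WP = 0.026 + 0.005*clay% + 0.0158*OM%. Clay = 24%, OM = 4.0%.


WP = 0.026 + 0.005*24 + 0.0158*4.0
   = 0.026 + 0.1200 + 0.0632
   = 0.2092


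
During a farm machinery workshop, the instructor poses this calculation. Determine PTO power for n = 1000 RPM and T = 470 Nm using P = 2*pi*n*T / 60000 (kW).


P = 2*pi*n*T / 60000
  = 2*pi * 1000 * 470 / 60000
  = 2953097.09 / 60000
  = 49.22 kW


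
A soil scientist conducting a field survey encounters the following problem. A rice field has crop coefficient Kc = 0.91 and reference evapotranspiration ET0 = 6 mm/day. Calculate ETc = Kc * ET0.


ETc = Kc * ET0
    = 0.91 * 6
    = 5.46 mm/day


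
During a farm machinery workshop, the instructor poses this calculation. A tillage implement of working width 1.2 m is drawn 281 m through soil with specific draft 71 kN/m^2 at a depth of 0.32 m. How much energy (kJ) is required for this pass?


E = k * d * w * L
  = 71 * 0.32 * 1.2 * 281
  = 7661.18 kJ


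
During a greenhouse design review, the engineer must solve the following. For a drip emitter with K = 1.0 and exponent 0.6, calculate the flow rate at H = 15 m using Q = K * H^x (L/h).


Q = K * H^x
  = 1.0 * 15^0.6
  = 1.0 * 5.0776
  = 5.08 L/h


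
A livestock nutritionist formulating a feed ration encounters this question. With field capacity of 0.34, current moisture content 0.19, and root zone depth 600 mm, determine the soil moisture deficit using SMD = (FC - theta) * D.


SMD = (FC - theta) * D
    = (0.34 - 0.19) * 600
    = 0.150 * 600
    = 90 mm


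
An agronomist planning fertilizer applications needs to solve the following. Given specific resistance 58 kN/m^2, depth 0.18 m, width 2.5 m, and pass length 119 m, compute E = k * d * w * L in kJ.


E = k * d * w * L
  = 58 * 0.18 * 2.5 * 119
  = 3105.90 kJ


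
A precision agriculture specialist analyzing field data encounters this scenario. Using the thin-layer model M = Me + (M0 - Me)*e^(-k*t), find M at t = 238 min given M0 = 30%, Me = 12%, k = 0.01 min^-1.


M = Me + (M0 - Me) * e^(-k*t)
  = 12 + (30 - 12) * e^(-0.01*238)
  = 12 + 18 * e^(-2.380)
  = 12 + 18 * 0.09255
  = 12 + 1.6659
  = 13.67%


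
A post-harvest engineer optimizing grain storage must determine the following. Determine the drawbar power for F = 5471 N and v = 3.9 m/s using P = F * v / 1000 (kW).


P = F * v / 1000
  = 5471 * 3.9 / 1000
  = 21336.90 / 1000
  = 21.34 kW


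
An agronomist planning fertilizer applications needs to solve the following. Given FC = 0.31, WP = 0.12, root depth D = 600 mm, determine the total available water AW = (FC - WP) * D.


AW = (FC - WP) * D
   = (0.31 - 0.12) * 600
   = 0.19 * 600
   = 114 mm


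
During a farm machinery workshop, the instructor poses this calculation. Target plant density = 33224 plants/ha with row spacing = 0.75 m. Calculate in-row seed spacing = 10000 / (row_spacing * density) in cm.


spacing = 10000 / (row_sp * density)
        = 10000 / (0.75 * 33224)
        = 10000 / 24918
        = 0.40132 m = 40.13 cm


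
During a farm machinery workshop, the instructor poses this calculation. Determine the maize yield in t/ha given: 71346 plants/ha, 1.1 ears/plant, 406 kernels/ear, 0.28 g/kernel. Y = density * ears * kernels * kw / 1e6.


Y = density * ears * kernels * kw
  = 71346 * 1.1 * 406 * 0.28 g/ha
  = 8921674.61 g/ha
  = 8921.67 kg/ha = 8.92 t/ha


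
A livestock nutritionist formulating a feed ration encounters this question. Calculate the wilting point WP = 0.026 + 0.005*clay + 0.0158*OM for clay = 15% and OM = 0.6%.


WP = 0.026 + 0.005*15 + 0.0158*0.6
   = 0.026 + 0.0750 + 0.0095
   = 0.1105


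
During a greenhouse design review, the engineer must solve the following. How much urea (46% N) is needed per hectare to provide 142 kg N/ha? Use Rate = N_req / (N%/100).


Rate = N_required / (N_content / 100)
     = 142 / (46 / 100)
     = 142 / 0.46
     = 308.70 kg/ha


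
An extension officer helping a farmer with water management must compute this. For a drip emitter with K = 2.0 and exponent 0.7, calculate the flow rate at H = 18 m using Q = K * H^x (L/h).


Q = K * H^x
  = 2.0 * 18^0.7
  = 2.0 * 7.5629
  = 15.13 L/h


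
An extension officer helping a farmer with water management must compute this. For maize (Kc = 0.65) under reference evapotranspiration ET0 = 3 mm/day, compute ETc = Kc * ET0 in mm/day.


ETc = Kc * ET0
    = 0.65 * 3
    = 1.95 mm/day


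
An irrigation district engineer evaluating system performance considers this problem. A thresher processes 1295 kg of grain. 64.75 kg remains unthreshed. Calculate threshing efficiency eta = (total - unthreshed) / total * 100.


eta = (total - unthreshed) / total * 100
    = (1295 - 64.75) / 1295 * 100
    = 1230.25 / 1295 * 100
    = 95%


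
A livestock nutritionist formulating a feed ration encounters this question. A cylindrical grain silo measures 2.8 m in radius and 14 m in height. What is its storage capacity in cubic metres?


V = pi * r^2 * h
  = pi * 2.8^2 * 14
  = pi * 7.84 * 14
  = 344.82 m^3


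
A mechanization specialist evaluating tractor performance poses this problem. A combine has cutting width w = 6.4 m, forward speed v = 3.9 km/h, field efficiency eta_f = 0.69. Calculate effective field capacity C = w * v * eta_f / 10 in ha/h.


C = w * v * eta_f / 10
  = 6.4 * 3.9 * 0.69 / 10
  = 17.22 / 10
  = 1.72 ha/h


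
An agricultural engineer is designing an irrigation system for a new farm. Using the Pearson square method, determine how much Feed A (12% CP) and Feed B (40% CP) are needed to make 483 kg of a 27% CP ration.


parts_A = CP_b - target = 40 - 27 = 13
parts_B = target - CP_a = 27 - 12 = 15
total_parts = 13 + 15 = 28
Feed A = 483 * 13 / 28 = 224.25 kg
Feed B = 483 * 15 / 28 = 258.75 kg

224.25 kg


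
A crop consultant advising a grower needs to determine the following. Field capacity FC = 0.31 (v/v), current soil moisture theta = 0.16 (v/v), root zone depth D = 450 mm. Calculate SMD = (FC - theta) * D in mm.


SMD = (FC - theta) * D
    = (0.31 - 0.16) * 450
    = 0.150 * 450
    = 67.50 mm


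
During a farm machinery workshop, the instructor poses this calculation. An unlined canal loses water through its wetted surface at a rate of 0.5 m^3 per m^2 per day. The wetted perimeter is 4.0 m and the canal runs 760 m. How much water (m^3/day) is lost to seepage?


S = C * P * L
  = 0.5 * 4.0 * 760
  = 1520 m^3/day


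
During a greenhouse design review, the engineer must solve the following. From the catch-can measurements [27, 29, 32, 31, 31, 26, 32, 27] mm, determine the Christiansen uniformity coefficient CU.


xbar = 235 / 8 = 29.375
sum|xi - xbar| = 17
CU = 100 * (1 - 17 / (8 * 29.375))
   = 100 * (1 - 0.0723)
   = 92.77%


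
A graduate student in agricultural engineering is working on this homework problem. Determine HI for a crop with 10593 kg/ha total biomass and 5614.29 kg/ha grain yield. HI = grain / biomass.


HI = grain_yield / biomass
   = 5614.29 / 10593
   = 0.53


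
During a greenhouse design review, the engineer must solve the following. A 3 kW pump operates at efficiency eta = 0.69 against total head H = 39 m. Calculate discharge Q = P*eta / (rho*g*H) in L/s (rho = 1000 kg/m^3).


Q = (P * 1000 * eta) / (rho * g * H)
  = (3 * 1000 * 0.69) / (1000 * 9.81 * 39)
  = 2070 / 382590
  = 0.00541 m^3/s = 5.41 L/s


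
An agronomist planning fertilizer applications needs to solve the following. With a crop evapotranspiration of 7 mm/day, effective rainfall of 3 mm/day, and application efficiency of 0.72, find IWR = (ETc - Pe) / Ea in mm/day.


IWR = (ETc - Pe) / Ea
    = (7 - 3) / 0.72
    = 4 / 0.72
    = 5.56 mm/day


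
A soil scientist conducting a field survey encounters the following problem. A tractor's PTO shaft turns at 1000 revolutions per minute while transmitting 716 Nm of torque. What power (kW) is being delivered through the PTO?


P = 2*pi*n*T / 60000
  = 2*pi * 1000 * 716 / 60000
  = 4498760.68 / 60000
  = 74.98 kW


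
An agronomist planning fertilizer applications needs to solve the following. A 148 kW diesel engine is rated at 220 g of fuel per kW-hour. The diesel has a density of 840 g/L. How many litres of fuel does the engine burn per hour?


FC = P * BSFC / rho_fuel
   = 148 * 220 / 840
   = 32560 / 840
   = 38.76 L/h


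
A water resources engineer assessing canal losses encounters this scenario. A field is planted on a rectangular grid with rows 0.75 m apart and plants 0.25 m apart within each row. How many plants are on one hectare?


D = 10000 / (row_sp * plant_sp)
  = 10000 / (0.75 * 0.25)
  = 10000 / 0.1875
  = 53333.33 plants/ha


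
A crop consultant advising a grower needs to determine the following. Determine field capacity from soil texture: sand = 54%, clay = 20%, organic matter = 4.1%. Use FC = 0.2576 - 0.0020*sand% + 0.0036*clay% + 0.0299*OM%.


FC = 0.2576 - 0.0020*54 + 0.0036*20 + 0.0299*4.1
   = 0.2576 - 0.1080 + 0.0720 + 0.1226
   = 0.3442


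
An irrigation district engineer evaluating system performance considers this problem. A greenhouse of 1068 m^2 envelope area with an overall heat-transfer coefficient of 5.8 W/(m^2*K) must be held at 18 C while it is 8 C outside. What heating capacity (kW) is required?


dT = 18 - (8) = 10 K
Q = U * A * dT
  = 5.8 * 1068 * 10
  = 61944 W = 61.94 kW


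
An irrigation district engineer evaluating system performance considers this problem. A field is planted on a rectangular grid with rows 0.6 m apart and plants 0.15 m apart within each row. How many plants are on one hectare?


D = 10000 / (row_sp * plant_sp)
  = 10000 / (0.6 * 0.15)
  = 10000 / 0.0900
  = 111111.11 plants/ha


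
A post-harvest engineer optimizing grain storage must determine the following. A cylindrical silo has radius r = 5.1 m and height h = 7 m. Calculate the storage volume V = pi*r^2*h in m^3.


V = pi * r^2 * h
  = pi * 5.1^2 * 7
  = pi * 26.01 * 7
  = 571.99 m^3


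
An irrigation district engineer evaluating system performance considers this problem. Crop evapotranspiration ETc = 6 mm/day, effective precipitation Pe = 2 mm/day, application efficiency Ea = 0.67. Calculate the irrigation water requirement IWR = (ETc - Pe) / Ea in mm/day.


IWR = (ETc - Pe) / Ea
    = (6 - 2) / 0.67
    = 4 / 0.67
    = 5.97 mm/day


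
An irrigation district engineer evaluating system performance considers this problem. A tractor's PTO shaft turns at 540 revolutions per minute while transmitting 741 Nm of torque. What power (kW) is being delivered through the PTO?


P = 2*pi*n*T / 60000
  = 2*pi * 540 * 741 / 60000
  = 2514153.77 / 60000
  = 41.90 kW


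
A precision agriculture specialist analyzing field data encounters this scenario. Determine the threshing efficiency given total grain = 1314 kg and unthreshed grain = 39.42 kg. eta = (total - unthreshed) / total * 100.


eta = (total - unthreshed) / total * 100
    = (1314 - 39.42) / 1314 * 100
    = 1274.58 / 1314 * 100
    = 97%


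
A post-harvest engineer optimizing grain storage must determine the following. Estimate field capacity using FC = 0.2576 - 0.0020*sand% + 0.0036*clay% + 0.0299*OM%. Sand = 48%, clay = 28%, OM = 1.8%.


FC = 0.2576 - 0.0020*48 + 0.0036*28 + 0.0299*1.8
   = 0.2576 - 0.0960 + 0.1008 + 0.0538
   = 0.3162


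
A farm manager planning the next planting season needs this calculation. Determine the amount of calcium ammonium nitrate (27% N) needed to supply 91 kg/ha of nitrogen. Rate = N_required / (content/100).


Rate = N_required / (N_content / 100)
     = 91 / (27 / 100)
     = 91 / 0.27
     = 337.04 kg/ha


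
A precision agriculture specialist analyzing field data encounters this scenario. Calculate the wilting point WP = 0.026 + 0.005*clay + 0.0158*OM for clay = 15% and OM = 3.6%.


WP = 0.026 + 0.005*15 + 0.0158*3.6
   = 0.026 + 0.0750 + 0.0569
   = 0.1579


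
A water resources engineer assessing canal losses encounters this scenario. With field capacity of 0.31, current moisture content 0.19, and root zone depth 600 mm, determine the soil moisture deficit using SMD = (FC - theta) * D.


SMD = (FC - theta) * D
    = (0.31 - 0.19) * 600
    = 0.120 * 600
    = 72 mm


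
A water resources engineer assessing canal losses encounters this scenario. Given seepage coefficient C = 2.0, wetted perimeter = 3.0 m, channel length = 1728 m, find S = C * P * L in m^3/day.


S = C * P * L
  = 2.0 * 3.0 * 1728
  = 10368 m^3/day


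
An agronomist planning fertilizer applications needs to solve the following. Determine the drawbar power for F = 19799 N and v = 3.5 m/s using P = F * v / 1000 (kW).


P = F * v / 1000
  = 19799 * 3.5 / 1000
  = 69296.50 / 1000
  = 69.30 kW


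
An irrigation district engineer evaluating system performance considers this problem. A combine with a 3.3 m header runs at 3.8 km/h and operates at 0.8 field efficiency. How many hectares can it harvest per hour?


C = w * v * eta_f / 10
  = 3.3 * 3.8 * 0.8 / 10
  = 10.03 / 10
  = 1.00 ha/h


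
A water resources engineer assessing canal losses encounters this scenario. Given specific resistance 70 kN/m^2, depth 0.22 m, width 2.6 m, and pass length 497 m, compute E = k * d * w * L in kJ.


E = k * d * w * L
  = 70 * 0.22 * 2.6 * 497
  = 19899.88 kJ


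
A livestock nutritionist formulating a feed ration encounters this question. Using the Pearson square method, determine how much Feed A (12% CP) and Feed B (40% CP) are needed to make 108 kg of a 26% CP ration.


parts_A = CP_b - target = 40 - 26 = 14
parts_B = target - CP_a = 26 - 12 = 14
total_parts = 14 + 14 = 28
Feed A = 108 * 14 / 28 = 54 kg
Feed B = 108 * 14 / 28 = 54 kg


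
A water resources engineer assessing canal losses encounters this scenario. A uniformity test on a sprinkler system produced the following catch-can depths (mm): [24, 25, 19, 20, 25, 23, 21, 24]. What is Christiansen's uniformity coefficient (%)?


xbar = 181 / 8 = 22.625
sum|xi - xbar| = 15.750
CU = 100 * (1 - 15.750 / (8 * 22.625))
   = 100 * (1 - 0.0870)
   = 91.30%


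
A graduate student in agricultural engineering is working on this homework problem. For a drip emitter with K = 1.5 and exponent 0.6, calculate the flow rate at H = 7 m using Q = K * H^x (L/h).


Q = K * H^x
  = 1.5 * 7^0.6
  = 1.5 * 3.2141
  = 4.82 L/h


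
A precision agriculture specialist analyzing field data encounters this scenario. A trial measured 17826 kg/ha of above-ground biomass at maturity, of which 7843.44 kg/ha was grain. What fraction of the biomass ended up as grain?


HI = grain_yield / biomass
   = 7843.44 / 17826
   = 0.44


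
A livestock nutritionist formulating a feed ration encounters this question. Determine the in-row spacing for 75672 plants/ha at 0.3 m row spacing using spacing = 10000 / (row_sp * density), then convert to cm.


spacing = 10000 / (row_sp * density)
        = 10000 / (0.3 * 75672)
        = 10000 / 22701.60
        = 0.44050 m = 44.05 cm


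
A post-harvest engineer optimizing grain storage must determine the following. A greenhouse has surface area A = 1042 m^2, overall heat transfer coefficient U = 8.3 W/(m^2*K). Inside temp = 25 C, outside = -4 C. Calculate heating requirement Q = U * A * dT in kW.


dT = 25 - (-4) = 29 K
Q = U * A * dT
  = 8.3 * 1042 * 29
  = 250809.40 W = 250.81 kW


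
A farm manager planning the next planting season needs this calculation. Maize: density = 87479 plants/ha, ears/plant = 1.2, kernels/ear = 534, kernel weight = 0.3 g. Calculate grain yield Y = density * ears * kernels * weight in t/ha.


Y = density * ears * kernels * kw
  = 87479 * 1.2 * 534 * 0.3 g/ha
  = 16816962.96 g/ha
  = 16816.96 kg/ha = 16.82 t/ha


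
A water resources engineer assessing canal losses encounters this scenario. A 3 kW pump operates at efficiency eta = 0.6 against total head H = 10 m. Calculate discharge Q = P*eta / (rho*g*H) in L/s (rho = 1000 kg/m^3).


Q = (P * 1000 * eta) / (rho * g * H)
  = (3 * 1000 * 0.6) / (1000 * 9.81 * 10)
  = 1800 / 98100
  = 0.01835 m^3/s = 18.35 L/s


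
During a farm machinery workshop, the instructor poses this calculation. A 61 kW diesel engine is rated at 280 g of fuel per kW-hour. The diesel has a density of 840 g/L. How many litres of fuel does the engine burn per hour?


FC = P * BSFC / rho_fuel
   = 61 * 280 / 840
   = 17080 / 840
   = 20.33 L/h


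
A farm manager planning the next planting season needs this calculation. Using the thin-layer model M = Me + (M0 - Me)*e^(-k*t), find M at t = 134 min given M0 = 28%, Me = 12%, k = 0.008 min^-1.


M = Me + (M0 - Me) * e^(-k*t)
  = 12 + (28 - 12) * e^(-0.008*134)
  = 12 + 16 * e^(-1.072)
  = 12 + 16 * 0.34232
  = 12 + 5.4772
  = 17.48%


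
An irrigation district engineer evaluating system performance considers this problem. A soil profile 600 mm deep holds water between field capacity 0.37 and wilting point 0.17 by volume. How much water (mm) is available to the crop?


AW = (FC - WP) * D
   = (0.37 - 0.17) * 600
   = 0.20 * 600
   = 120 mm


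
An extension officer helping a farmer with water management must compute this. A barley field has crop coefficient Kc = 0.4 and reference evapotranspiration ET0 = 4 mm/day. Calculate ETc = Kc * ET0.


ETc = Kc * ET0
    = 0.4 * 4
    = 1.60 mm/day


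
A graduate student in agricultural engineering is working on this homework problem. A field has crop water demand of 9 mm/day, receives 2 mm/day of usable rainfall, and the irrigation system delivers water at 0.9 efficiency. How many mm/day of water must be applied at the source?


IWR = (ETc - Pe) / Ea
    = (9 - 2) / 0.9
    = 7 / 0.9
    = 7.78 mm/day


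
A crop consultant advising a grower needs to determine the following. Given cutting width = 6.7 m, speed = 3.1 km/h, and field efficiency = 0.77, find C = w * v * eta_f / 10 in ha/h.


C = w * v * eta_f / 10
  = 6.7 * 3.1 * 0.77 / 10
  = 15.99 / 10
  = 1.60 ha/h


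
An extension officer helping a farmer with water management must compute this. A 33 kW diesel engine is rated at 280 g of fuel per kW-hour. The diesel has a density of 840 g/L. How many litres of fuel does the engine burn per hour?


FC = P * BSFC / rho_fuel
   = 33 * 280 / 840
   = 9240 / 840
   = 11 L/h


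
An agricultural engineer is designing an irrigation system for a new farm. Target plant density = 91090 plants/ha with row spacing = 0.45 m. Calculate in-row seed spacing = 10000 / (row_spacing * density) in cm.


spacing = 10000 / (row_sp * density)
        = 10000 / (0.45 * 91090)
        = 10000 / 40990.50
        = 0.24396 m = 24.40 cm


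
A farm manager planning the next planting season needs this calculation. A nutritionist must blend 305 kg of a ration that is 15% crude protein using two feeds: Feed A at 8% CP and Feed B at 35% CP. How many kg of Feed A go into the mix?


parts_A = CP_b - target = 35 - 15 = 20
parts_B = target - CP_a = 15 - 8 = 7
total_parts = 20 + 7 = 27
Feed A = 305 * 20 / 27 = 225.93 kg
Feed B = 305 * 7 / 27 = 79.07 kg

225.93 kg


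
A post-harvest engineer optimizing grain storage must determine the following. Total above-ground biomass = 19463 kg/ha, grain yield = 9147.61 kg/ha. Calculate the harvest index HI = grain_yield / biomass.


HI = grain_yield / biomass
   = 9147.61 / 19463
   = 0.47


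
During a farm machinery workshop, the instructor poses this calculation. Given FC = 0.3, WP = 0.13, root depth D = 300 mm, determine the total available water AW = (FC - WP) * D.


AW = (FC - WP) * D
   = (0.3 - 0.13) * 300
   = 0.17 * 300
   = 51 mm


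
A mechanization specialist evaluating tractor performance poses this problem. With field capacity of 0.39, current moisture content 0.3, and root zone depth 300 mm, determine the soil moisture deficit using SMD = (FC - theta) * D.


SMD = (FC - theta) * D
    = (0.39 - 0.3) * 300
    = 0.090 * 300
    = 27 mm


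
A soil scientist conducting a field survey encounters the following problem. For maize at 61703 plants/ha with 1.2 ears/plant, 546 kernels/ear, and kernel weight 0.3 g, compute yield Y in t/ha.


Y = density * ears * kernels * kw
  = 61703 * 1.2 * 546 * 0.3 g/ha
  = 12128341.68 g/ha
  = 12128.34 kg/ha = 12.13 t/ha


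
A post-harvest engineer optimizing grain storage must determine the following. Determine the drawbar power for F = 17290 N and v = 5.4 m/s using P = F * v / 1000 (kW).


P = F * v / 1000
  = 17290 * 5.4 / 1000
  = 93366 / 1000
  = 93.37 kW


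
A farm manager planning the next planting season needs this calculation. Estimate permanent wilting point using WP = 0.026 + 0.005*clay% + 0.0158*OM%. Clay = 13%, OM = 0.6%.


WP = 0.026 + 0.005*13 + 0.0158*0.6
   = 0.026 + 0.0650 + 0.0095
   = 0.1005


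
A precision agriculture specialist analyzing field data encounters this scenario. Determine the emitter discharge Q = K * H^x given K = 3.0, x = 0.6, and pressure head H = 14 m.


Q = K * H^x
  = 3.0 * 14^0.6
  = 3.0 * 4.8717
  = 14.61 L/h


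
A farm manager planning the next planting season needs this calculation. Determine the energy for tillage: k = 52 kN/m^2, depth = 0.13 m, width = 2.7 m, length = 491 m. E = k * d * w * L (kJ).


E = k * d * w * L
  = 52 * 0.13 * 2.7 * 491
  = 8961.73 kJ


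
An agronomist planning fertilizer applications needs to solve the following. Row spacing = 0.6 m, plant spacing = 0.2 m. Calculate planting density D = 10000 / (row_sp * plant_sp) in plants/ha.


D = 10000 / (row_sp * plant_sp)
  = 10000 / (0.6 * 0.2)
  = 10000 / 0.1200
  = 83333.33 plants/ha


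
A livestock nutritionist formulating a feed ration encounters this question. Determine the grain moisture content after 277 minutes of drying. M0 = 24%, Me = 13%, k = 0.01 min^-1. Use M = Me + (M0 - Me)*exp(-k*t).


M = Me + (M0 - Me) * e^(-k*t)
  = 13 + (24 - 13) * e^(-0.01*277)
  = 13 + 11 * e^(-2.770)
  = 13 + 11 * 0.06266
  = 13 + 0.6893
  = 13.69%


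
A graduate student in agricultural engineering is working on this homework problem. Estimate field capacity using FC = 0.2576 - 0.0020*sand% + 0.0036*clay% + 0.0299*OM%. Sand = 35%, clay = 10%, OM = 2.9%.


FC = 0.2576 - 0.0020*35 + 0.0036*10 + 0.0299*2.9
   = 0.2576 - 0.0700 + 0.0360 + 0.0867
   = 0.3103


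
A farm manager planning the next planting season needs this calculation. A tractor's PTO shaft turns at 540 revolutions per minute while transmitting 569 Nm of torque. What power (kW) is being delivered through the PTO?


P = 2*pi*n*T / 60000
  = 2*pi * 540 * 569 / 60000
  = 1930571.52 / 60000
  = 32.18 kW


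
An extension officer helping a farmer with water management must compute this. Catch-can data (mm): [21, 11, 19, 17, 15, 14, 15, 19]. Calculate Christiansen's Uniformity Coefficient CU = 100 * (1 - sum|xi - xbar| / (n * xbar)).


xbar = 131 / 8 = 16.375
sum|xi - xbar| = 21
CU = 100 * (1 - 21 / (8 * 16.375))
   = 100 * (1 - 0.1603)
   = 83.97%


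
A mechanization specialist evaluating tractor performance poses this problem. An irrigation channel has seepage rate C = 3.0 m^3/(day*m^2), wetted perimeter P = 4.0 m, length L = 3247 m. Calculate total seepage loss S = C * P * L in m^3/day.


S = C * P * L
  = 3.0 * 4.0 * 3247
  = 38964 m^3/day


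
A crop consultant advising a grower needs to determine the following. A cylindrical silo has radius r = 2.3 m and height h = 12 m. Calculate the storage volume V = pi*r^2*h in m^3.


V = pi * r^2 * h
  = pi * 2.3^2 * 12
  = pi * 5.29 * 12
  = 199.43 m^3


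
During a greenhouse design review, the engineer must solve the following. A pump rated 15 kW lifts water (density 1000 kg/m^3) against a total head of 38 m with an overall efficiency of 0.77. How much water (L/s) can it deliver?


Q = (P * 1000 * eta) / (rho * g * H)
  = (15 * 1000 * 0.77) / (1000 * 9.81 * 38)
  = 11550 / 372780
  = 0.03098 m^3/s = 30.98 L/s


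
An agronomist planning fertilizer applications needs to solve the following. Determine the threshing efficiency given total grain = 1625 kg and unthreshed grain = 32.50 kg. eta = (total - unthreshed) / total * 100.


eta = (total - unthreshed) / total * 100
    = (1625 - 32.50) / 1625 * 100
    = 1592.50 / 1625 * 100
    = 98%


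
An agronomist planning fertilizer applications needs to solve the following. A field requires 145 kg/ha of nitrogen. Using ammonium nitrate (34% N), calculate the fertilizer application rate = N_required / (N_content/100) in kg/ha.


Rate = N_required / (N_content / 100)
     = 145 / (34 / 100)
     = 145 / 0.34
     = 426.47 kg/ha


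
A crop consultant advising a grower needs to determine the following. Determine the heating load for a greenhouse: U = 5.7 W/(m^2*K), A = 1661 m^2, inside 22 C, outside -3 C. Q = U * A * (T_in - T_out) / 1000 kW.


dT = 22 - (-3) = 25 K
Q = U * A * dT
  = 5.7 * 1661 * 25
  = 236692.50 W = 236.69 kW


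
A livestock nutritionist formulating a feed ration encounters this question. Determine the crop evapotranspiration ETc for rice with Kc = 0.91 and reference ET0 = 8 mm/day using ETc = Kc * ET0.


ETc = Kc * ET0
    = 0.91 * 8
    = 7.28 mm/day


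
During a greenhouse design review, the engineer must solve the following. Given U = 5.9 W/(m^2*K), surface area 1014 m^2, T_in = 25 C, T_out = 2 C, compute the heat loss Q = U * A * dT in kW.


dT = 25 - (2) = 23 K
Q = U * A * dT
  = 5.9 * 1014 * 23
  = 137599.80 W = 137.60 kW


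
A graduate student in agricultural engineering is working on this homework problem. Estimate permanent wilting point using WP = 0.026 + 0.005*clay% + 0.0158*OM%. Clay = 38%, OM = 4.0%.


WP = 0.026 + 0.005*38 + 0.0158*4.0
   = 0.026 + 0.1900 + 0.0632
   = 0.2792
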